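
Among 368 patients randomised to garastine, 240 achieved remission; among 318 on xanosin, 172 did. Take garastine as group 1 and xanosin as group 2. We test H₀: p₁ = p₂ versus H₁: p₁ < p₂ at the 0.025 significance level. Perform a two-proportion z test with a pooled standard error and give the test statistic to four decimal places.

z = 2.9679

p̂₁ = 240/368 ≈ 0.652174, p̂₂ = 172/318 ≈ 0.540881.
Pooled p̂ = (240+172)/(368+318) = 412/686 = 0.600583.
SE = √(0.239883 × 0.00586205) = 0.037499.
z = (0.652174 − 0.540881)/0.037499 = 0.111293/0.037499 = 2.9679.
p-value = P(Z < 2.968) ≈ 0.9985; since p > α = 0.025, fail to reject H₀.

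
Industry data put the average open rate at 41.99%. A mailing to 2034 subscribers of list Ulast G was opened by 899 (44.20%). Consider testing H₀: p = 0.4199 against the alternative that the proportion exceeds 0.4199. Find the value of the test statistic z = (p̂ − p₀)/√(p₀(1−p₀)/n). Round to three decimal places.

z = 2.018

p̂ = 899/2034 = 0.441986.
Standard error under H₀: √(0.4199×0.5801/2034) = 0.010943.
z = (0.441986 − 0.4199)/0.010943 = 0.022086/0.010943 = 2.018.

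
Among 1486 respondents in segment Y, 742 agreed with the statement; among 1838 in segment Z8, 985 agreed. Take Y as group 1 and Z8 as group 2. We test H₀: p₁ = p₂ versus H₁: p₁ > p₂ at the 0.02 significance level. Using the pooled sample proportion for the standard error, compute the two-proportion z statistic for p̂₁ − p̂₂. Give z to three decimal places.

p̂₁ = 742/1486 ≈ 0.49933, p̂₂ = 985/1838 ≈ 0.53591.
Pooled p̂ = (742+985)/(1486+1838) = 1727/3324 = 0.51955.
SE = √(0.249618 × 0.00121702) = 0.01743.
z = (0.49933 − 0.53591)/0.01743 = -0.03658/0.01743 = -2.099.
p-value = P(Z > -2.099) ≈ 0.9821. With α = 0.02, fail to reject H₀.

z = -2.099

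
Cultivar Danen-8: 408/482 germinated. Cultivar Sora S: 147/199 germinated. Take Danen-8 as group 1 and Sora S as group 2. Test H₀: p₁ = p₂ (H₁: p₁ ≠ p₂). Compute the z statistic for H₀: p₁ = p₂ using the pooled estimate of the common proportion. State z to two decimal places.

p̂₁ = 408/482 = 0.84647, p̂₂ = 147/199 = 0.73869.
Pooled p̂ = (408+147)/(482+199) = 555/681 = 0.81498.
SE = √(0.150789 × 0.00709981) = 0.03272.
z = (0.84647 − 0.73869)/0.03272 = 0.10778/0.03272 = 3.29.
p-value = 2·P(Z > 3.294) ≈ 0.0010.

z = 3.29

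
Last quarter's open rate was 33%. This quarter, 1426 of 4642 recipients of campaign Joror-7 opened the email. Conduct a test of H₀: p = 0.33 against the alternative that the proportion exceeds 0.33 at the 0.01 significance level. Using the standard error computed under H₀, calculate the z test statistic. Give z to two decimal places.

z = -3.30

p̂ = 1426/4642 ≈ 0.3072.
Standard error under H₀: √(0.33×0.67/4642) = 0.0069.
z = (0.3072 − 0.33)/0.0069 = -0.0228/0.0069 = -3.30.
p-value = P(Z > -3.304) ≈ 0.9995. With α = 0.01, fail to reject H₀.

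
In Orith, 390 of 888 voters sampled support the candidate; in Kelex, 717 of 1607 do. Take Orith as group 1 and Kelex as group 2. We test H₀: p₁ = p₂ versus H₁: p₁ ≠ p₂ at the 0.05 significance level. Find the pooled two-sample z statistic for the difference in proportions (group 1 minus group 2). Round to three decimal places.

z = -0.336

p̂₁ = 390/888 ≈ 0.43919, p̂₂ = 717/1607 ≈ 0.44617.
Pooled p̂ = (390+717)/(888+1607) = 1107/2495 = 0.44369.
SE = √(p̂(1−p̂)(1/n₁+1/n₂)) = √(0.44369·0.55631·0.0017484) = √(0.000431557) = 0.02077.
z = (0.43919 − 0.44617)/0.02077 = -0.00698/0.02077 = -0.336.
Two-sided p-value ≈ 2·Φ(−0.336) = 0.7367. With α = 0.05, fail to reject H₀.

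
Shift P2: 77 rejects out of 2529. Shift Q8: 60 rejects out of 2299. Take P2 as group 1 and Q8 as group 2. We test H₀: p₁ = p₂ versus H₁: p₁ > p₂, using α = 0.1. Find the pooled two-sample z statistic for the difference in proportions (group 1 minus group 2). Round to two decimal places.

z = 0.91

p̂₁ = 77/2529 = 0.03045, p̂₂ = 60/2299 = 0.02610.
Pooled p̂ = (77+60)/(2529+2299) = 137/4828 = 0.02838.
SE = √(p̂(1−p̂)(1/n₁+1/n₂)) = √(0.02838·0.97162·0.000830385) = √(2.28945e-05) = 0.00478.
z = (0.03045 − 0.02610)/0.00478 = 0.00435/0.00478 = 0.91.
p-value = P(Z > 0.909) ≈ 0.1817, so at α = 0.1 we fail to reject H₀.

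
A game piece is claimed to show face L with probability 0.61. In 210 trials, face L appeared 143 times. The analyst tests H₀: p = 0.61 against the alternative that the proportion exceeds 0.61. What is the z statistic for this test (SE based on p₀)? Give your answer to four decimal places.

p̂ = 143/210 ≈ 0.680952.
Standard error under H₀: √(0.61×0.39/210) = 0.033658.
z = (0.680952 − 0.61)/0.033658 = 0.070952/0.033658 = 2.1080.

z = 2.1080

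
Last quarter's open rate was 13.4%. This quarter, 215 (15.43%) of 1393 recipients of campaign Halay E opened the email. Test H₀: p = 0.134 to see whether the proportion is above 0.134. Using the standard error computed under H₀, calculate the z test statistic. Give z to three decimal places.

p̂ = 215/1393 ≈ 0.154343.
SE = √(p₀(1−p₀)/n) = √(0.11604/1393) = 0.009127.
z = (0.154343 − 0.134)/0.009127 = 0.020343/0.009127 = 2.229.

z = 2.229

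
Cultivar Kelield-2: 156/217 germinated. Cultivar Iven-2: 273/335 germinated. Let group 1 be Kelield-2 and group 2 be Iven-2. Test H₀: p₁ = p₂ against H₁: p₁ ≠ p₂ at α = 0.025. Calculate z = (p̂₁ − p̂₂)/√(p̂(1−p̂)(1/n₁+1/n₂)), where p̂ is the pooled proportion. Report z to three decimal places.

z = -2.648

p̂₁ = 156/217 ≈ 0.718894, p̂₂ = 273/335 ≈ 0.814925.
Pooled p̂ = (156+273)/(217+335) = 429/552 = 0.777174.
SE = √(p̂(1−p̂)(1/n₁+1/n₂)) = √(0.777174·0.222826·0.00759337) = √(0.00131498) = 0.036263.
z = (0.718894 − 0.814925)/0.036263 = -0.096031/0.036263 = -2.648.
Two-sided p-value ≈ 2·Φ(−2.648) = 0.0081. With α = 0.025, reject H₀.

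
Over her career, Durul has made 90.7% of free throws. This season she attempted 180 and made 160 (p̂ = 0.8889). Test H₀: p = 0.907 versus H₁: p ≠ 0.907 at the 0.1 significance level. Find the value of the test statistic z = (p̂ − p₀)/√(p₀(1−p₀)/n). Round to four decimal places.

p̂ = 160/180 ≈ 0.888889.
Standard error under H₀: √(0.907×0.093/180) = 0.021648.
z = (0.888889 − 0.907)/0.021648 = -0.018111/0.021648 = -0.8366.
Two-sided p-value ≈ 2·Φ(−0.837) = 0.4028, so at α = 0.1 we fail to reject H₀.

z = -0.8366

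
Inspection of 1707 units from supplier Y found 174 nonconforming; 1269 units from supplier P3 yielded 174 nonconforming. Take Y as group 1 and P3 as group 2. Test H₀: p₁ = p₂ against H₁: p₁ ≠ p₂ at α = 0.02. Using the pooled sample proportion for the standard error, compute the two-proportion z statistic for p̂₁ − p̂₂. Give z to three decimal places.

p̂₁ = 174/1707 = 0.101933, p̂₂ = 174/1269 = 0.137116.
Pooled p̂ = (174+174)/(1707+1269) = 348/2976 = 0.116935.
SE = √(0.103262 × 0.00137385) = 0.011911.
z = (0.101933 − 0.137116)/0.011911 = -0.035183/0.011911 = -2.954.
p-value = 2·P(Z > 2.954) ≈ 0.0031; since p < α = 0.02, reject H₀.

z = -2.954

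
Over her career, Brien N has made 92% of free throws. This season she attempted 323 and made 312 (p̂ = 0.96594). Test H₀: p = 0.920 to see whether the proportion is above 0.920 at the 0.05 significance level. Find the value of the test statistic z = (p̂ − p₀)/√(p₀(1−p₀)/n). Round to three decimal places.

z = 3.044

p̂ = 312/323 = 0.965944.
SE = √(p₀(1−p₀)/n) = √(0.0736/323) = 0.015095.
z = (0.965944 − 0.92)/0.015095 = 0.045944/0.015095 = 3.044.
p-value = P(Z > 3.044) ≈ 0.0012, so at α = 0.05 we reject H₀.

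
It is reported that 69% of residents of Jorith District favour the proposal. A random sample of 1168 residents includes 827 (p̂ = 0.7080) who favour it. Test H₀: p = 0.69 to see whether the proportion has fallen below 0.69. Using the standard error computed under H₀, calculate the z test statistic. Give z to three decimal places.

p̂ = 827/1168 ≈ 0.70805.
Under H₀, SE = √(0.69·0.31/1168) = √(0.000183134) = 0.01353.
z = (0.70805 − 0.69)/0.01353 = 0.01805/0.01353 = 1.334.

z = 1.334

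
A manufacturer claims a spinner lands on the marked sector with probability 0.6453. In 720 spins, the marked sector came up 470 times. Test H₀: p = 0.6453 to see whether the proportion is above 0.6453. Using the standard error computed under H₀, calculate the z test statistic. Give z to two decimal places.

z = 0.42

p̂ = 470/720 = 0.6528.
SE = √(p₀(1−p₀)/n) = √(0.22889/720) = 0.0178.
z = (0.6528 − 0.6453)/0.0178 = 0.0075/0.0178 = 0.42.
p-value = P(Z > 0.419) ≈ 0.3375.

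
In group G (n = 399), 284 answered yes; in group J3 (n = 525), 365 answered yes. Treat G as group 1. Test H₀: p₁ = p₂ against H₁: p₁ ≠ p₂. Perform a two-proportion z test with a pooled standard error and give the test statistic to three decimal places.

p̂₁ = 284/399 = 0.71178, p̂₂ = 365/525 = 0.69524.
Pooled p̂ = (284+365)/(399+525) = 649/924 = 0.70238.
SE = √(p̂(1−p̂)(1/n₁+1/n₂)) = √(0.70238·0.29762·0.00441103) = √(0.00092209) = 0.03037.
z = (0.71178 − 0.69524)/0.03037 = 0.01654/0.03037 = 0.545.

z = 0.545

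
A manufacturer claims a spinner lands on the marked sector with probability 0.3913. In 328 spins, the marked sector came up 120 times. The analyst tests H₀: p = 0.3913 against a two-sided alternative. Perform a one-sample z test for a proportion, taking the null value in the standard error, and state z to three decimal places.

z = -0.944

p̂ = 120/328 ≈ 0.36585.
SE = √(p₀(1−p₀)/n) = √(0.23818/328) = 0.02695.
z = (0.36585 − 0.3913)/0.02695 = -0.02545/0.02695 = -0.944.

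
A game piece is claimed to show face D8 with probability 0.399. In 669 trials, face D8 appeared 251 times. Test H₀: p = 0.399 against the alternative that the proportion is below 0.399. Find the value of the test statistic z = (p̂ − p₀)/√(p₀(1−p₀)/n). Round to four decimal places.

p̂ = 251/669 ≈ 0.375187.
SE = √(p₀(1−p₀)/n) = √(0.2398/669) = 0.018933.
z = (0.375187 − 0.399)/0.018933 = -0.023813/0.018933 = -1.2578.
p-value = P(Z < -1.258) ≈ 0.1042.

z = -1.2578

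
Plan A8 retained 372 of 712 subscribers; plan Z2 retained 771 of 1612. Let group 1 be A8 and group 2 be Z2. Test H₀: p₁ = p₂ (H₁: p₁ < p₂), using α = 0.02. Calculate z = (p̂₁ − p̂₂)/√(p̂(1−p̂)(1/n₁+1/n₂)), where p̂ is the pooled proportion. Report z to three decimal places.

z = 1.964

p̂₁ = 372/712 = 0.52247, p̂₂ = 771/1612 = 0.47829.
Pooled p̂ = (372+771)/(712+1612) = 1143/2324 = 0.49182.
SE = √(0.249933 × 0.00202484) = 0.02250.
z = (0.52247 − 0.47829)/0.02250 = 0.04418/0.02250 = 1.964.
p-value = P(Z < 1.964) ≈ 0.9752; since p > α = 0.02, fail to reject H₀.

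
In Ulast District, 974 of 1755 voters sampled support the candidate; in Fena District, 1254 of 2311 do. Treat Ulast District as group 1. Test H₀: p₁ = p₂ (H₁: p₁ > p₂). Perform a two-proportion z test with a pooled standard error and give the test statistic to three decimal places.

p̂₁ = 974/1755 ≈ 0.55499, p̂₂ = 1254/2311 ≈ 0.54262.
Pooled p̂ = (974+1254)/(1755+2311) = 2228/4066 = 0.54796.
SE = √(0.2477 × 0.00100251) = 0.01576.
z = (0.55499 − 0.54262)/0.01576 = 0.01237/0.01576 = 0.785.

z = 0.785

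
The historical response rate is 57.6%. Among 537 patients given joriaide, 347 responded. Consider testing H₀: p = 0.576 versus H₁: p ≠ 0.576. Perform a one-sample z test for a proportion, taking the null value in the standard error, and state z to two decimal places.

z = 3.29

p̂ = 347/537 = 0.64618.
Under H₀, SE = √(0.576·0.424/537) = √(0.000454793) = 0.02133.
z = (0.64618 − 0.576)/0.02133 = 0.07018/0.02133 = 3.29.
p-value = 2·P(Z > 3.291) ≈ 0.0010.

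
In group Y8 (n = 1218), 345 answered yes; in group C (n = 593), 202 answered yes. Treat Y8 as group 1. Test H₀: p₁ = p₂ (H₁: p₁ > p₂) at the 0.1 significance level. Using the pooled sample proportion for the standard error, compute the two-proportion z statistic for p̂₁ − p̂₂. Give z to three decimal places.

p̂₁ = 345/1218 = 0.28325, p̂₂ = 202/593 = 0.34064.
Pooled p̂ = (345+202)/(1218+593) = 547/1811 = 0.30204.
SE = √(0.210813 × 0.00250736) = 0.02299.
z = (0.28325 − 0.34064)/0.02299 = -0.05739/0.02299 = -2.496.
p-value = P(Z > -2.496) ≈ 0.9937. With α = 0.1, fail to reject H₀.

z = -2.496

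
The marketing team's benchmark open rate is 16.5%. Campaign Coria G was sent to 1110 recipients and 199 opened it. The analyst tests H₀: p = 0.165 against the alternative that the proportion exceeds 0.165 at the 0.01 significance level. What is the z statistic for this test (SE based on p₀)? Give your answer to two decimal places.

z = 1.28

p̂ = 199/1110 = 0.17928.
SE = √(p₀(1−p₀)/n) = √(0.13778/1110) = 0.01114.
z = (0.17928 − 0.165)/0.01114 = 0.01428/0.01114 = 1.28.
p-value = P(Z > 1.282) ≈ 0.1000; since p > α = 0.01, fail to reject H₀.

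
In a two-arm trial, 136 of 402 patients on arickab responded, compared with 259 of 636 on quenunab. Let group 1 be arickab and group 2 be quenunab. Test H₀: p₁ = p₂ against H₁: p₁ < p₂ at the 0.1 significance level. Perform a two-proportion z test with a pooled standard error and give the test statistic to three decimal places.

p̂₁ = 136/402 ≈ 0.33831, p̂₂ = 259/636 ≈ 0.40723.
Pooled p̂ = (136+259)/(402+636) = 395/1038 = 0.38054.
SE = √(0.235729 × 0.00405989) = 0.03094.
z = (0.33831 − 0.40723)/0.03094 = -0.06892/0.03094 = -2.228.
p-value = P(Z < -2.228) ≈ 0.0129. With α = 0.1, reject H₀.

z = -2.228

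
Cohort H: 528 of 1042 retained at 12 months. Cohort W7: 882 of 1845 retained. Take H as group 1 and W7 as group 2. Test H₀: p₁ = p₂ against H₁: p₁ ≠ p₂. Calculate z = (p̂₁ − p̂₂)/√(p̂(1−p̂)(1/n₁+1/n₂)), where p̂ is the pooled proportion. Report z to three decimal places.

p̂₁ = 528/1042 = 0.50672, p̂₂ = 882/1845 = 0.47805.
Pooled p̂ = (528+882)/(1042+1845) = 1410/2887 = 0.48840.
SE = √(p̂(1−p̂)(1/n₁+1/n₂)) = √(0.48840·0.51160·0.0015017) = √(0.000375222) = 0.01937.
z = (0.50672 − 0.47805)/0.01937 = 0.02867/0.01937 = 1.480.
Two-sided p-value ≈ 2·Φ(−1.480) = 0.1389.

z = 1.480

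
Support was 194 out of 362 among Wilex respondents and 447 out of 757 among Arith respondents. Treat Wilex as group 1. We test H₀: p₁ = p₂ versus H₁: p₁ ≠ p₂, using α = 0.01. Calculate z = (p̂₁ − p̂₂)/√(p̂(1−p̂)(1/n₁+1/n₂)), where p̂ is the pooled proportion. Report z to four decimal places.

z = -1.7266

p̂₁ = 194/362 = 0.535912, p̂₂ = 447/757 = 0.590489.
Pooled p̂ = (194+447)/(362+757) = 641/1119 = 0.572833.
SE = √(p̂(1−p̂)(1/n₁+1/n₂)) = √(0.572833·0.427167·0.00408343) = √(0.000999198) = 0.031610.
z = (0.535912 − 0.590489)/0.031610 = -0.054577/0.031610 = -1.7266.
p-value = 2·P(Z > 1.727) ≈ 0.0842. With α = 0.01, fail to reject H₀.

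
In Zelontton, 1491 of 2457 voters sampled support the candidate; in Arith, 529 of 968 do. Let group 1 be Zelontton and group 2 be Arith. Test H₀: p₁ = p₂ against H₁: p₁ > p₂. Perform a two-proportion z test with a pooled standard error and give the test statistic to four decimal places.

z = 3.2332

p̂₁ = 1491/2457 = 0.606838, p̂₂ = 529/968 = 0.546488.
Pooled p̂ = (1491+529)/(2457+968) = 2020/3425 = 0.589781.
SE = √(p̂(1−p̂)(1/n₁+1/n₂)) = √(0.589781·0.410219·0.00144006) = √(0.000348407) = 0.018666.
z = (0.606838 − 0.546488)/0.018666 = 0.060350/0.018666 = 3.2332.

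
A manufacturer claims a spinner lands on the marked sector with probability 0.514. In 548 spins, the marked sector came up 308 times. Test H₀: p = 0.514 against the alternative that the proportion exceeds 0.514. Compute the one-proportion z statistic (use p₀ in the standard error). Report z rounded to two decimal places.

z = 2.25

p̂ = 308/548 ≈ 0.56204.
Under H₀, SE = √(0.514·0.486/548) = √(0.000455847) = 0.02135.
z = (0.56204 − 0.514)/0.02135 = 0.04804/0.02135 = 2.25.
p-value = P(Z > 2.250) ≈ 0.0122.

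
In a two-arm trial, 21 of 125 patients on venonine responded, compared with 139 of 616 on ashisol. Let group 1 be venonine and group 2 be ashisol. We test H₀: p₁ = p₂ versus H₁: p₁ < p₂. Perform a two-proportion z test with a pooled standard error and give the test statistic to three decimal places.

p̂₁ = 21/125 ≈ 0.16800, p̂₂ = 139/616 ≈ 0.22565.
Pooled p̂ = (21+139)/(125+616) = 160/741 = 0.21592.
SE = √(p̂(1−p̂)(1/n₁+1/n₂)) = √(0.21592·0.78408·0.00962338) = √(0.00162925) = 0.04036.
z = (0.16800 − 0.22565)/0.04036 = -0.05765/0.04036 = -1.428.

z = -1.428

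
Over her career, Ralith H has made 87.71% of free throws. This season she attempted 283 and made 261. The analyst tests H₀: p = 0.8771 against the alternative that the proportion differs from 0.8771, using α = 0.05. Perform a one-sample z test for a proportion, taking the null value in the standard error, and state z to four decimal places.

z = 2.3140

p̂ = 261/283 ≈ 0.9222615.
Standard error under H₀: √(0.8771×0.1229/283) = 0.0195167.
z = (0.9222615 − 0.8771)/0.0195167 = 0.0451615/0.0195167 = 2.3140.
Two-sided p-value ≈ 2·Φ(−2.314) = 0.0207; since p < α = 0.05, reject H₀.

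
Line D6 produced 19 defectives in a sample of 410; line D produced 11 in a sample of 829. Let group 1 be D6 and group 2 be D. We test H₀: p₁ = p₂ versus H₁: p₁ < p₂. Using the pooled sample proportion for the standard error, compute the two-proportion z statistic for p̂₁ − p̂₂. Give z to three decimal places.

z = 3.564

p̂₁ = 19/410 = 0.04634, p̂₂ = 11/829 = 0.01327.
Pooled p̂ = (19+11)/(410+829) = 30/1239 = 0.02421.
SE = √(p̂(1−p̂)(1/n₁+1/n₂)) = √(0.02421·0.97579·0.0036453) = √(8.61267e-05) = 0.00928.
z = (0.04634 − 0.01327)/0.00928 = 0.03307/0.00928 = 3.564.
p-value = P(Z < 3.564) ≈ 0.9998.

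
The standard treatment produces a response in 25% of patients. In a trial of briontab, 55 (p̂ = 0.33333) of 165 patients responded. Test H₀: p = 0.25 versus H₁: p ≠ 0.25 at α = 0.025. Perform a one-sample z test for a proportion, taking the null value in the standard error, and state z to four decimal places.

p̂ = 55/165 = 0.333333.
Under H₀, SE = √(0.25·0.75/165) = √(0.00113636) = 0.033710.
z = (0.333333 − 0.25)/0.033710 = 0.083333/0.033710 = 2.4721.
Two-sided p-value ≈ 2·Φ(−2.472) = 0.0134. With α = 0.025, reject H₀.

z = 2.4721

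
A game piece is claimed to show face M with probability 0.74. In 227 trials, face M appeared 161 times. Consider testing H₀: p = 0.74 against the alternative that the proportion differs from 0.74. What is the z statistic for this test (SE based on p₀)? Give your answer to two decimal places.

z = -1.06

p̂ = 161/227 ≈ 0.70925.
SE = √(p₀(1−p₀)/n) = √(0.1924/227) = 0.02911.
z = (0.70925 − 0.74)/0.02911 = -0.03075/0.02911 = -1.06.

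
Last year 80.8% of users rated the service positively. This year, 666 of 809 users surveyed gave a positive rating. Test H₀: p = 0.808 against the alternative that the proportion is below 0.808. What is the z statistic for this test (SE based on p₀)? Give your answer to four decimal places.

p̂ = 666/809 = 0.823239.
Under H₀, SE = √(0.808·0.192/809) = √(0.000191763) = 0.013848.
z = (0.823239 − 0.808)/0.013848 = 0.015239/0.013848 = 1.1004.

z = 1.1004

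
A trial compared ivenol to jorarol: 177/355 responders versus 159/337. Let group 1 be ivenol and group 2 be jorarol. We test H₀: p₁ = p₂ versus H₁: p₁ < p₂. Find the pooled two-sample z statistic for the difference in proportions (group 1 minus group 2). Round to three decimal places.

p̂₁ = 177/355 = 0.49859, p̂₂ = 159/337 = 0.47181.
Pooled p̂ = (177+159)/(355+337) = 336/692 = 0.48555.
SE = √(0.249791 × 0.00578426) = 0.03801.
z = (0.49859 − 0.47181)/0.03801 = 0.02678/0.03801 = 0.705.
p-value = P(Z < 0.705) ≈ 0.7595.

z = 0.705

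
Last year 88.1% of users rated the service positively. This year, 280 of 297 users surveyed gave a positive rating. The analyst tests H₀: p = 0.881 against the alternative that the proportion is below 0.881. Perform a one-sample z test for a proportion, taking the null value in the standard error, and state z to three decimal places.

z = 3.287

p̂ = 280/297 ≈ 0.94276.
Standard error under H₀: √(0.881×0.119/297) = 0.01879.
z = (0.94276 − 0.881)/0.01879 = 0.06176/0.01879 = 3.287.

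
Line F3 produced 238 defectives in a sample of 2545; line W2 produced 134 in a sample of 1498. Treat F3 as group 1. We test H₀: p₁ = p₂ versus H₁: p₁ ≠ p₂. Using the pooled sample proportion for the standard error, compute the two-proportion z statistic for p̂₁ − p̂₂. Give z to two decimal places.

z = 0.43

p̂₁ = 238/2545 ≈ 0.0935, p̂₂ = 134/1498 ≈ 0.0895.
Pooled p̂ = (238+134)/(2545+1498) = 372/4043 = 0.0920.
SE = √(0.0835449 × 0.00106048) = 0.0094.
z = (0.0935 − 0.0895)/0.0094 = 0.0040/0.0094 = 0.43.
Two-sided p-value ≈ 2·Φ(−0.432) = 0.6659.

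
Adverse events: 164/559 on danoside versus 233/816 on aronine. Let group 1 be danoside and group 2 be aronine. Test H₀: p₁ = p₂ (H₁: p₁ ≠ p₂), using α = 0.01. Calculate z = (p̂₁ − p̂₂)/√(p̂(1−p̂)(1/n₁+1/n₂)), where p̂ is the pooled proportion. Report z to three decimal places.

z = 0.315

p̂₁ = 164/559 = 0.29338, p̂₂ = 233/816 = 0.28554.
Pooled p̂ = (164+233)/(559+816) = 397/1375 = 0.28873.
SE = √(0.205364 × 0.0030144) = 0.02488.
z = (0.29338 − 0.28554)/0.02488 = 0.00784/0.02488 = 0.315.
Two-sided p-value ≈ 2·Φ(−0.315) = 0.7526; since p > α = 0.01, fail to reject H₀.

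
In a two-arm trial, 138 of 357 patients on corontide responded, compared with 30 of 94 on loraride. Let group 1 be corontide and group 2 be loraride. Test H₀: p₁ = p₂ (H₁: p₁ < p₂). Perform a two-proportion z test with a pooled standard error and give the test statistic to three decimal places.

z = 1.203

p̂₁ = 138/357 ≈ 0.386555, p̂₂ = 30/94 ≈ 0.319149.
Pooled p̂ = (138+30)/(357+94) = 168/451 = 0.372506.
SE = √(p̂(1−p̂)(1/n₁+1/n₂)) = √(0.372506·0.627494·0.0134394) = √(0.0031414) = 0.056048.
z = (0.386555 − 0.319149)/0.056048 = 0.067406/0.056048 = 1.203.
p-value = P(Z < 1.203) ≈ 0.8854.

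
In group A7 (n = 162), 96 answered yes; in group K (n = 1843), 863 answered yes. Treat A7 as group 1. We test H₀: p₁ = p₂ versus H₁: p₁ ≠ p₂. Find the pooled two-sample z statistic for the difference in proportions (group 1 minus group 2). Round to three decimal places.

p̂₁ = 96/162 = 0.59259, p̂₂ = 863/1843 = 0.46826.
Pooled p̂ = (96+863)/(162+1843) = 959/2005 = 0.47830.
SE = √(p̂(1−p̂)(1/n₁+1/n₂)) = √(0.47830·0.52170·0.00671543) = √(0.0016757) = 0.04094.
z = (0.59259 − 0.46826)/0.04094 = 0.12433/0.04094 = 3.037.

z = 3.037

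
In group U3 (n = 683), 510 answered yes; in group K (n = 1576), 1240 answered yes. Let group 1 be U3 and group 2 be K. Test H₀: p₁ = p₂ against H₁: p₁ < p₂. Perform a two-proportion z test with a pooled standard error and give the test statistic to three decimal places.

z = -2.095

p̂₁ = 510/683 = 0.74671, p̂₂ = 1240/1576 = 0.78680.
Pooled p̂ = (510+1240)/(683+1576) = 1750/2259 = 0.77468.
SE = √(p̂(1−p̂)(1/n₁+1/n₂)) = √(0.77468·0.22532·0.00209865) = √(0.000366322) = 0.01914.
z = (0.74671 − 0.78680)/0.01914 = -0.04009/0.01914 = -2.095.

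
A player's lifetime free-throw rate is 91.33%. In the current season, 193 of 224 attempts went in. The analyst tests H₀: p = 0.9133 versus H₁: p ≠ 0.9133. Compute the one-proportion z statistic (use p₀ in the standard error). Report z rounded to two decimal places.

p̂ = 193/224 = 0.8616.
SE = √(p₀(1−p₀)/n) = √(0.079183/224) = 0.0188.
z = (0.8616 − 0.9133)/0.0188 = -0.0517/0.0188 = -2.75.
p-value = 2·P(Z > 2.749) ≈ 0.0060.

z = -2.75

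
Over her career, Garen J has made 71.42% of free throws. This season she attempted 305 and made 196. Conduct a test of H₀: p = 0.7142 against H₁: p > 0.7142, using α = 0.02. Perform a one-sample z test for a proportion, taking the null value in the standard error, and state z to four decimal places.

z = -2.7668

p̂ = 196/305 = 0.642623.
SE = √(p₀(1−p₀)/n) = √(0.20412/305) = 0.025870.
z = (0.642623 − 0.7142)/0.025870 = -0.071577/0.025870 = -2.7668.
p-value = P(Z > -2.767) ≈ 0.9972, so at α = 0.02 we fail to reject H₀.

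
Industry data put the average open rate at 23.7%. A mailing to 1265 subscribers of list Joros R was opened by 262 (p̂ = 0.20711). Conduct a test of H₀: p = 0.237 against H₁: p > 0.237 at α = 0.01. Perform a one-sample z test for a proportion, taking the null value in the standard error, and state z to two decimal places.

p̂ = 262/1265 ≈ 0.20711.
Standard error under H₀: √(0.237×0.763/1265) = 0.01196.
z = (0.20711 − 0.237)/0.01196 = -0.02989/0.01196 = -2.50.
p-value = P(Z > -2.500) ≈ 0.9938, so at α = 0.01 we fail to reject H₀.

z = -2.50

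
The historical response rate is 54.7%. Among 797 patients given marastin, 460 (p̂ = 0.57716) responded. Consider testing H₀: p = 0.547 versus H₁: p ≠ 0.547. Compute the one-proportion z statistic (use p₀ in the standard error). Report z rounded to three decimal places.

z = 1.711

p̂ = 460/797 ≈ 0.57716.
Standard error under H₀: √(0.547×0.453/797) = 0.01763.
z = (0.57716 − 0.547)/0.01763 = 0.03016/0.01763 = 1.711.
Two-sided p-value ≈ 2·Φ(−1.711) = 0.0871.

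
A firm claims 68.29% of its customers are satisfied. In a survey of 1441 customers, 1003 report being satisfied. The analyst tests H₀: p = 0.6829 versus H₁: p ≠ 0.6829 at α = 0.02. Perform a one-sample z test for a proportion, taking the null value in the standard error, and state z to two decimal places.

z = 1.07

p̂ = 1003/1441 = 0.6960.
Standard error under H₀: √(0.6829×0.3171/1441) = 0.0123.
z = (0.6960 − 0.6829)/0.0123 = 0.0131/0.0123 = 1.07.
Two-sided p-value ≈ 2·Φ(−1.072) = 0.2836. With α = 0.02, fail to reject H₀.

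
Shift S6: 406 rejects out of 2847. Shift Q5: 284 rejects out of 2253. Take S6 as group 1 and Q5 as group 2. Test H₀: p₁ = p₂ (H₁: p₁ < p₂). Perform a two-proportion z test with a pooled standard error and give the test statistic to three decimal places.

p̂₁ = 406/2847 = 0.142606, p̂₂ = 284/2253 = 0.126054.
Pooled p̂ = (406+284)/(2847+2253) = 690/5100 = 0.135294.
SE = √(0.11699 × 0.0007951) = 0.009645.
z = (0.142606 − 0.126054)/0.009645 = 0.016552/0.009645 = 1.716.
p-value = P(Z < 1.716) ≈ 0.9569.

z = 1.716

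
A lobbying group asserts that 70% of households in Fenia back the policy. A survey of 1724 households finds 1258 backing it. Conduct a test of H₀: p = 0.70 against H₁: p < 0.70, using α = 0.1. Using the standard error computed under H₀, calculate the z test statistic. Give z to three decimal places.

p̂ = 1258/1724 ≈ 0.729698.
SE = √(p₀(1−p₀)/n) = √(0.21/1724) = 0.011037.
z = (0.729698 − 0.7)/0.011037 = 0.029698/0.011037 = 2.691.
p-value = P(Z < 2.691) ≈ 0.9964, so at α = 0.1 we fail to reject H₀.

z = 2.691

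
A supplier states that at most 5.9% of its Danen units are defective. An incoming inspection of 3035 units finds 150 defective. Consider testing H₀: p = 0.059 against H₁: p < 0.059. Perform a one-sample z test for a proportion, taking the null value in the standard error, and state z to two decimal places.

p̂ = 150/3035 = 0.04942.
SE = √(p₀(1−p₀)/n) = √(0.055519/3035) = 0.00428.
z = (0.04942 − 0.059)/0.00428 = -0.00958/0.00428 = -2.24.

z = -2.24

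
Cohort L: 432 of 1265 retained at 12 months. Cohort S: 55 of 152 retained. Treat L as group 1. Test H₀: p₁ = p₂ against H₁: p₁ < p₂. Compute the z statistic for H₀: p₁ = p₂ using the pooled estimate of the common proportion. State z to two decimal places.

z = -0.50

p̂₁ = 432/1265 = 0.3415, p̂₂ = 55/152 = 0.3618.
Pooled p̂ = (432+55)/(1265+152) = 487/1417 = 0.3437.
SE = √(p̂(1−p̂)(1/n₁+1/n₂)) = √(0.3437·0.6563·0.00736946) = √(0.00166229) = 0.0408.
z = (0.3415 − 0.3618)/0.0408 = -0.0203/0.0408 = -0.50.
p-value = P(Z < -0.499) ≈ 0.3089.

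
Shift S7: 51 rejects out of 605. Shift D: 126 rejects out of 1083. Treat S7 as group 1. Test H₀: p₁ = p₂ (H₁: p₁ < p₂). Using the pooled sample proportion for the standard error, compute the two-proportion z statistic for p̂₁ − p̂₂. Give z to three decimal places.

z = -2.061

p̂₁ = 51/605 ≈ 0.084298, p̂₂ = 126/1083 ≈ 0.116343.
Pooled p̂ = (51+126)/(605+1083) = 177/1688 = 0.104858.
SE = √(0.0938627 × 0.00257625) = 0.015550.
z = (0.084298 − 0.116343)/0.015550 = -0.032045/0.015550 = -2.061.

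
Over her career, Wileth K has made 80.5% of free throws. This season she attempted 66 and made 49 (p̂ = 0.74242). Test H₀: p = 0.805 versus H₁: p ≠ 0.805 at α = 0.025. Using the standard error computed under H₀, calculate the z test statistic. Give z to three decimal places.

z = -1.283

p̂ = 49/66 ≈ 0.74242.
Under H₀, SE = √(0.805·0.195/66) = √(0.00237841) = 0.04877.
z = (0.74242 − 0.805)/0.04877 = -0.06258/0.04877 = -1.283.
p-value = 2·P(Z > 1.283) ≈ 0.1995, so at α = 0.025 we fail to reject H₀.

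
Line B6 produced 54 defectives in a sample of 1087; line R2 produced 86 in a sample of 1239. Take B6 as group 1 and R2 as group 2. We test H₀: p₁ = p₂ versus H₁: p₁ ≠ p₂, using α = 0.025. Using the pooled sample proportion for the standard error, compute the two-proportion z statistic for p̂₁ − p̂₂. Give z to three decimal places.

p̂₁ = 54/1087 = 0.049678, p̂₂ = 86/1239 = 0.069411.
Pooled p̂ = (54+86)/(1087+1239) = 140/2326 = 0.060189.
SE = √(0.0565664 × 0.00172707) = 0.009884.
z = (0.049678 − 0.069411)/0.009884 = -0.019733/0.009884 = -1.996.
p-value = 2·P(Z > 1.996) ≈ 0.0459; since p > α = 0.025, fail to reject H₀.

z = -1.996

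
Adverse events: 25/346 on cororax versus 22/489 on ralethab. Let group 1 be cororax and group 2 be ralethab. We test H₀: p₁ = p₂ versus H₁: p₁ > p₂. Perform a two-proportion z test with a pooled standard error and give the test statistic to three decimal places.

z = 1.684

p̂₁ = 25/346 ≈ 0.07225, p̂₂ = 22/489 ≈ 0.04499.
Pooled p̂ = (25+22)/(346+489) = 47/835 = 0.05629.
SE = √(p̂(1−p̂)(1/n₁+1/n₂)) = √(0.05629·0.94371·0.00493516) = √(0.000262152) = 0.01619.
z = (0.07225 − 0.04499)/0.01619 = 0.02726/0.01619 = 1.684.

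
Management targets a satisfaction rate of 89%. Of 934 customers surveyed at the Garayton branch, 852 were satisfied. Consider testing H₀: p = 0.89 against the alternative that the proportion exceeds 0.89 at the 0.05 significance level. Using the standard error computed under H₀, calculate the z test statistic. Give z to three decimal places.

z = 2.169

p̂ = 852/934 = 0.91221.
Standard error under H₀: √(0.89×0.11/934) = 0.01024.
z = (0.91221 − 0.89)/0.01024 = 0.02221/0.01024 = 2.169.
p-value = P(Z > 2.169) ≈ 0.0150; since p < α = 0.05, reject H₀.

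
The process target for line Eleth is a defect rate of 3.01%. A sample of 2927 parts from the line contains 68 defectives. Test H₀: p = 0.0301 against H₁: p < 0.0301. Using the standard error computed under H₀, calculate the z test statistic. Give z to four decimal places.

z = -2.1747

p̂ = 68/2927 = 0.0232320.
SE = √(p₀(1−p₀)/n) = √(0.029194/2927) = 0.0031582.
z = (0.0232320 − 0.0301)/0.0031582 = -0.0068680/0.0031582 = -2.1747.
p-value = P(Z < -2.175) ≈ 0.0148.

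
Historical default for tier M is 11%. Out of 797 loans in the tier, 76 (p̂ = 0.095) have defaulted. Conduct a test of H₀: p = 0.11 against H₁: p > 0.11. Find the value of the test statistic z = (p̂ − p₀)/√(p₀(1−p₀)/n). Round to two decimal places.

p̂ = 76/797 ≈ 0.0954.
Standard error under H₀: √(0.11×0.89/797) = 0.0111.
z = (0.0954 − 0.11)/0.0111 = -0.0146/0.0111 = -1.32.
p-value = P(Z > -1.321) ≈ 0.9068.

z = -1.32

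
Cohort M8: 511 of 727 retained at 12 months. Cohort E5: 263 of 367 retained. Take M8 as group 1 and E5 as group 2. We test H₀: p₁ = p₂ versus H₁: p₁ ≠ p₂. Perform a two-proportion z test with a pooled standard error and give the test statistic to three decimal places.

z = -0.471

p̂₁ = 511/727 ≈ 0.70289, p̂₂ = 263/367 ≈ 0.71662.
Pooled p̂ = (511+263)/(727+367) = 774/1094 = 0.70750.
SE = √(p̂(1−p̂)(1/n₁+1/n₂)) = √(0.70750·0.29250·0.00410031) = √(0.000848542) = 0.02913.
z = (0.70289 − 0.71662)/0.02913 = -0.01373/0.02913 = -0.471.
p-value = 2·P(Z > 0.471) ≈ 0.6373.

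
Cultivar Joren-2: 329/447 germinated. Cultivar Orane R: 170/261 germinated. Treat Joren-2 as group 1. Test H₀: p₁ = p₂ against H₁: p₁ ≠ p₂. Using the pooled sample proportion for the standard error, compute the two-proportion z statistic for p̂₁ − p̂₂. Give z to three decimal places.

p̂₁ = 329/447 ≈ 0.73602, p̂₂ = 170/261 ≈ 0.65134.
Pooled p̂ = (329+170)/(447+261) = 499/708 = 0.70480.
SE = √(0.208056 × 0.00606855) = 0.03553.
z = (0.73602 − 0.65134)/0.03553 = 0.08468/0.03553 = 2.383.

z = 2.383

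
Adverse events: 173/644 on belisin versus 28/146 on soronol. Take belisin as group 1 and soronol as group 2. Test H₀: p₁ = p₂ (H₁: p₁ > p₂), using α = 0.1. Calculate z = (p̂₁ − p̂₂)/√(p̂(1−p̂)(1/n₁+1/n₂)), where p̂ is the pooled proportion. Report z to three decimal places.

p̂₁ = 173/644 ≈ 0.26863, p̂₂ = 28/146 ≈ 0.19178.
Pooled p̂ = (173+28)/(644+146) = 201/790 = 0.25443.
SE = √(p̂(1−p̂)(1/n₁+1/n₂)) = √(0.25443·0.74557·0.00840211) = √(0.00159384) = 0.03992.
z = (0.26863 − 0.19178)/0.03992 = 0.07685/0.03992 = 1.925.
p-value = P(Z > 1.925) ≈ 0.0271; since p < α = 0.1, reject H₀.

z = 1.925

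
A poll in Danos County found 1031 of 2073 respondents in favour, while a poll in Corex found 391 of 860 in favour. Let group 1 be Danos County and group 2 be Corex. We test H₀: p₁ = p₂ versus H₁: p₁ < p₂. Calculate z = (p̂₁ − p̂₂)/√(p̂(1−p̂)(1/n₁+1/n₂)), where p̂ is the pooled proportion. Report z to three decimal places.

z = 2.106

p̂₁ = 1031/2073 ≈ 0.497347, p̂₂ = 391/860 ≈ 0.454651.
Pooled p̂ = (1031+391)/(2073+860) = 1422/2933 = 0.484828.
SE = √(p̂(1−p̂)(1/n₁+1/n₂)) = √(0.484828·0.515172·0.00164518) = √(0.000410917) = 0.020271.
z = (0.497347 − 0.454651)/0.020271 = 0.042696/0.020271 = 2.106.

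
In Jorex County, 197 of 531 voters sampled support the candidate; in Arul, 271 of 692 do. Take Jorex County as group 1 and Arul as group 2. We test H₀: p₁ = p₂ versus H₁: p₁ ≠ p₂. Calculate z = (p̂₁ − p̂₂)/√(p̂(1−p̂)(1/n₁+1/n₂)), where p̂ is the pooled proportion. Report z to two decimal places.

p̂₁ = 197/531 ≈ 0.3710, p̂₂ = 271/692 ≈ 0.3916.
Pooled p̂ = (197+271)/(531+692) = 468/1223 = 0.3827.
SE = √(0.236233 × 0.00332833) = 0.0280.
z = (0.3710 − 0.3916)/0.0280 = -0.0206/0.0280 = -0.74.

z = -0.74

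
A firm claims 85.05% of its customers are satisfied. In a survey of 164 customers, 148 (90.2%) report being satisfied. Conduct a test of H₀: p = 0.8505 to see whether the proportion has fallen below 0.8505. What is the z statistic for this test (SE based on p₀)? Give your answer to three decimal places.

p̂ = 148/164 = 0.902439.
SE = √(p₀(1−p₀)/n) = √(0.12715/164) = 0.027844.
z = (0.902439 − 0.8505)/0.027844 = 0.051939/0.027844 = 1.865.
p-value = P(Z < 1.865) ≈ 0.9689.

z = 1.865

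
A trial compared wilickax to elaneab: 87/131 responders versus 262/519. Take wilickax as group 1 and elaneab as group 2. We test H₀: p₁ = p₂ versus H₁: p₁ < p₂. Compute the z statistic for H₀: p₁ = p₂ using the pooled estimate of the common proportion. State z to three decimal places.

z = 3.267

p̂₁ = 87/131 ≈ 0.66412, p̂₂ = 262/519 ≈ 0.50482.
Pooled p̂ = (87+262)/(131+519) = 349/650 = 0.53692.
SE = √(0.248637 × 0.00956037) = 0.04876.
z = (0.66412 − 0.50482)/0.04876 = 0.15930/0.04876 = 3.267.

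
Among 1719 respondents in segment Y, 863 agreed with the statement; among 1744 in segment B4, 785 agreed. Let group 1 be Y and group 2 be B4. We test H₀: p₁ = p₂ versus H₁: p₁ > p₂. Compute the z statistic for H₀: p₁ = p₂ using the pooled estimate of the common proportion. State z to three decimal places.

z = 3.059

p̂₁ = 863/1719 ≈ 0.502036, p̂₂ = 785/1744 ≈ 0.450115.
Pooled p̂ = (863+785)/(1719+1744) = 1648/3463 = 0.475888.
SE = √(0.249419 × 0.00115513) = 0.016974.
z = (0.502036 − 0.450115)/0.016974 = 0.051921/0.016974 = 3.059.
p-value = P(Z > 3.059) ≈ 0.0011.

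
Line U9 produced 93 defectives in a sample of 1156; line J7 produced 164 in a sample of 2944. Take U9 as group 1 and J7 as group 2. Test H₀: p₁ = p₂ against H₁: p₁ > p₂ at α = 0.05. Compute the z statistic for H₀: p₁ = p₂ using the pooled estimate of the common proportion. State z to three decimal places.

z = 2.941

p̂₁ = 93/1156 ≈ 0.080450, p̂₂ = 164/2944 ≈ 0.055707.
Pooled p̂ = (93+164)/(1156+2944) = 257/4100 = 0.062683.
SE = √(0.0587538 × 0.00120473) = 0.008413.
z = (0.080450 − 0.055707)/0.008413 = 0.024743/0.008413 = 2.941.
p-value = P(Z > 2.941) ≈ 0.0016. With α = 0.05, reject H₀.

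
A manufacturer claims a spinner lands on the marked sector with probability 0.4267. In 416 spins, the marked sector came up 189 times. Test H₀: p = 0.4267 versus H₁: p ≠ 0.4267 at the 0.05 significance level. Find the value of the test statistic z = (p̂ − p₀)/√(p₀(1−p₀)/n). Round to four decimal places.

p̂ = 189/416 = 0.454327.
Standard error under H₀: √(0.4267×0.5733/416) = 0.024250.
z = (0.454327 − 0.4267)/0.024250 = 0.027627/0.024250 = 1.1393.
p-value = 2·P(Z > 1.139) ≈ 0.2546; since p > α = 0.05, fail to reject H₀.

z = 1.1393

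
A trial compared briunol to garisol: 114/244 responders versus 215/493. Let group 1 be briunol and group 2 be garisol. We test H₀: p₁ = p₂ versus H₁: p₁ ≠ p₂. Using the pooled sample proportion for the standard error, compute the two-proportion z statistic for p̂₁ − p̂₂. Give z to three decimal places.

z = 0.799

p̂₁ = 114/244 = 0.46721, p̂₂ = 215/493 = 0.43611.
Pooled p̂ = (114+215)/(244+493) = 329/737 = 0.44640.
SE = √(p̂(1−p̂)(1/n₁+1/n₂)) = √(0.44640·0.55360·0.00612676) = √(0.00151409) = 0.03891.
z = (0.46721 − 0.43611)/0.03891 = 0.03110/0.03891 = 0.799.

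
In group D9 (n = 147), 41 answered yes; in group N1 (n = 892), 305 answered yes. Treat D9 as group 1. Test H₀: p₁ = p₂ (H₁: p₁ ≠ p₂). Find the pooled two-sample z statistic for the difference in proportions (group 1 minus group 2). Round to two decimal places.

p̂₁ = 41/147 ≈ 0.2789, p̂₂ = 305/892 ≈ 0.3419.
Pooled p̂ = (41+305)/(147+892) = 346/1039 = 0.3330.
SE = √(p̂(1−p̂)(1/n₁+1/n₂)) = √(0.3330·0.6670·0.0079238) = √(0.00176) = 0.0420.
z = (0.2789 − 0.3419)/0.0420 = -0.0630/0.0420 = -1.50.
Two-sided p-value ≈ 2·Φ(−1.502) = 0.1331.

z = -1.50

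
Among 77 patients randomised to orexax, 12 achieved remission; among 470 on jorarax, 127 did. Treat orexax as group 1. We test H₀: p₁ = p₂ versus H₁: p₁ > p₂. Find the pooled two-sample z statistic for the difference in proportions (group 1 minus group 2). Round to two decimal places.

z = -2.14

p̂₁ = 12/77 = 0.1558, p̂₂ = 127/470 = 0.2702.
Pooled p̂ = (12+127)/(77+470) = 139/547 = 0.2541.
SE = √(0.18954 × 0.0151147) = 0.0535.
z = (0.1558 − 0.2702)/0.0535 = -0.1144/0.0535 = -2.14.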